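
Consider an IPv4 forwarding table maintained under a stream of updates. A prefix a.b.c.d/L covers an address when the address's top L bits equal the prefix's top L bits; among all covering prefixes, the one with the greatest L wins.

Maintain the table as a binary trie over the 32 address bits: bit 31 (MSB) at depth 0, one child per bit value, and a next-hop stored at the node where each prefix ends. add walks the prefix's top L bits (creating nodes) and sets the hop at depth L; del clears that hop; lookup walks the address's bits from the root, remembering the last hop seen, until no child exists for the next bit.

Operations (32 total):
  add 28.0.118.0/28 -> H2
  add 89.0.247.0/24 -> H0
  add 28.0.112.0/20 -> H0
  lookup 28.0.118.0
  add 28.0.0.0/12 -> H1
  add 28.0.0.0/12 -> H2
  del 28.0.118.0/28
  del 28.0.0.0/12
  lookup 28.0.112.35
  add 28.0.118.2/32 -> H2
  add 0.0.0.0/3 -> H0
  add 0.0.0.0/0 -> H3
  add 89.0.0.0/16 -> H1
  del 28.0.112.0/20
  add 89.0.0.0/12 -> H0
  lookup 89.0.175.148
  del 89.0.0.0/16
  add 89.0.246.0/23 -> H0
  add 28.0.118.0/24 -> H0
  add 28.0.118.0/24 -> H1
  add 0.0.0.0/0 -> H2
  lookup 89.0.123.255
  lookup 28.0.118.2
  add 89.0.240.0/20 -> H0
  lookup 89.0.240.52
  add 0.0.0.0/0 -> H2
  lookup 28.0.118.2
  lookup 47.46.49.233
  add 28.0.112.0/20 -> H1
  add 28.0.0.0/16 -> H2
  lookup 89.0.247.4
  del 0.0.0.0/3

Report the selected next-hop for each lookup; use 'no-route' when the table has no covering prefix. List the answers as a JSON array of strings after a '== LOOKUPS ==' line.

Trace:
  add 28.0.118.0/28 -> H2 at depth 28
  add 89.0.247.0/24 -> H0 at depth 24
  add 28.0.112.0/20 -> H0 at depth 20
  Q 28.0.118.0: descend 0001110000000000011101100000 ; hops seen [H0,H2] ; pick H2
  add 28.0.0.0/12 -> H1 at depth 12
  add 28.0.0.0/12 -> H2 at depth 12
  del 28.0.118.0/28 (clear depth 28)
  del 28.0.0.0/12 (clear depth 12)
  Q 28.0.112.35: descend 000111000000000001110 ; hops seen [H0] ; pick H0
  add 28.0.118.2/32 -> H2 at depth 32
  add 0.0.0.0/3 -> H0 at depth 3
  add 0.0.0.0/0 -> H3 at depth 0
  add 89.0.0.0/16 -> H1 at depth 16
  del 28.0.112.0/20 (clear depth 20)
  add 89.0.0.0/12 -> H0 at depth 12
  Q 89.0.175.148: descend 01011001000000001 ; hops seen [H3,H0,H1] ; pick H1
  del 89.0.0.0/16 (clear depth 16)
  add 89.0.246.0/23 -> H0 at depth 23
  add 28.0.118.0/24 -> H0 at depth 24
  add 28.0.118.0/24 -> H1 at depth 24
  add 0.0.0.0/0 -> H2 at depth 0
  Q 89.0.123.255: descend 0101100100000000 ; hops seen [H2,H0] ; pick H0
  Q 28.0.118.2: descend 00011100000000000111011000000010 ; hops seen [H2,H0,H1,H2] ; pick H2
  add 89.0.240.0/20 -> H0 at depth 20
  Q 89.0.240.52: descend 010110010000000011110 ; hops seen [H2,H0,H0] ; pick H0
  add 0.0.0.0/0 -> H2 at depth 0
  Q 28.0.118.2: descend 00011100000000000111011000000010 ; hops seen [H2,H0,H1,H2] ; pick H2
  Q 47.46.49.233: descend 00 ; hops seen [H2] ; pick H2
  add 28.0.112.0/20 -> H1 at depth 20
  add 28.0.0.0/16 -> H2 at depth 16
  Q 89.0.247.4: descend 010110010000000011110111 ; hops seen [H2,H0,H0,H0,H0] ; pick H0
  del 0.0.0.0/3 (clear depth 3)

== LOOKUPS ==
["H2","H0","H1","H0","H2","H0","H2","H2","H0"]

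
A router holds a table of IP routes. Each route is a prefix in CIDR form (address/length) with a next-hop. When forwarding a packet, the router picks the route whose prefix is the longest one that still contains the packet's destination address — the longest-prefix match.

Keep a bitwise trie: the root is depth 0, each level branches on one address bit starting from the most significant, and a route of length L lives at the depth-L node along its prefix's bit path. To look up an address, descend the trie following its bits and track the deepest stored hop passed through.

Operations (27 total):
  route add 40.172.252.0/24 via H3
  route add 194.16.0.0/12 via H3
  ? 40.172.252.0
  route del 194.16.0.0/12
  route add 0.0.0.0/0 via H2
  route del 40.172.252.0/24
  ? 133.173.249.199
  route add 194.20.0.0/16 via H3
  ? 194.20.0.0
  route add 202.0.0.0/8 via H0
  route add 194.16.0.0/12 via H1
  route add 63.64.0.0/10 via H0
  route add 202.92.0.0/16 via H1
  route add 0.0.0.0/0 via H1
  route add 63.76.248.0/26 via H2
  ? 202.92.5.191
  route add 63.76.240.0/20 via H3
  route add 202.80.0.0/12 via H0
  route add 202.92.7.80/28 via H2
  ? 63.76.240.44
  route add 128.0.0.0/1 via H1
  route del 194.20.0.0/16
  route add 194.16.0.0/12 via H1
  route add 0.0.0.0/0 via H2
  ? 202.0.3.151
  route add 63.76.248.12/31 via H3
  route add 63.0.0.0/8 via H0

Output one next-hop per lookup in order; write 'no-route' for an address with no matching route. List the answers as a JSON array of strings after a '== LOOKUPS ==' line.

Apply in order:
  add 40.172.252.0/24 -> H3 at depth 24
  add 194.16.0.0/12 -> H3 at depth 12
  ? 40.172.252.0  path d0:-→d1:-→d2:-→d3:-→d4:-→d5:-→d6:-→d7:-→d8:-→d9:-→d10:-→d11:-→d12:-→d13:-→d14:-→d15:-→d16:-→d17:-→d18:-→d19:-→d20:-→d21:-→d22:-→d23:-→d24:H3  best=H3
  - 194.16.0.0/12 clear@12
  add 0.0.0.0/0 -> H2 at depth 0
  - 40.172.252.0/24 clear@24
  ? 133.173.249.199  path d0:H2→d1:-  best=H2
  add 194.20.0.0/16 -> H3 at depth 16
  ? 194.20.0.0  path d0:H2→d1:-→d2:-→d3:-→d4:-→d5:-→d6:-→d7:-→d8:-→d9:-→d10:-→d11:-→d12:-→d13:-→d14:-→d15:-→d16:H3  best=H3
  add 202.0.0.0/8 -> H0 at depth 8
  add 194.16.0.0/12 -> H1 at depth 12
  add 63.64.0.0/10 -> H0 at depth 10
  add 202.92.0.0/16 -> H1 at depth 16
  add 0.0.0.0/0 -> H1 at depth 0
  add 63.76.248.0/26 -> H2 at depth 26
  ? 202.92.5.191  path d0:H1→d1:-→d2:-→d3:-→d4:-→d5:-→d6:-→d7:-→d8:H0→d9:-→d10:-→d11:-→d12:-→d13:-→d14:-→d15:-→d16:H1  best=H1
  add 63.76.240.0/20 -> H3 at depth 20
  add 202.80.0.0/12 -> H0 at depth 12
  add 202.92.7.80/28 -> H2 at depth 28
  ? 63.76.240.44  path d0:H1→d1:-→d2:-→d3:-→d4:-→d5:-→d6:-→d7:-→d8:-→d9:-→d10:H0→d11:-→d12:-→d13:-→d14:-→d15:-→d16:-→d17:-→d18:-→d19:-→d20:H3  best=H3
  add 128.0.0.0/1 -> H1 at depth 1
  - 194.20.0.0/16 clear@16
  add 194.16.0.0/12 -> H1 at depth 12
  add 0.0.0.0/0 -> H2 at depth 0
  ? 202.0.3.151  path d0:H2→d1:H1→d2:-→d3:-→d4:-→d5:-→d6:-→d7:-→d8:H0→d9:-  best=H0
  add 63.76.248.12/31 -> H3 at depth 31
  add 63.0.0.0/8 -> H0 at depth 8

== LOOKUPS ==
["H3","H2","H3","H1","H3","H0"]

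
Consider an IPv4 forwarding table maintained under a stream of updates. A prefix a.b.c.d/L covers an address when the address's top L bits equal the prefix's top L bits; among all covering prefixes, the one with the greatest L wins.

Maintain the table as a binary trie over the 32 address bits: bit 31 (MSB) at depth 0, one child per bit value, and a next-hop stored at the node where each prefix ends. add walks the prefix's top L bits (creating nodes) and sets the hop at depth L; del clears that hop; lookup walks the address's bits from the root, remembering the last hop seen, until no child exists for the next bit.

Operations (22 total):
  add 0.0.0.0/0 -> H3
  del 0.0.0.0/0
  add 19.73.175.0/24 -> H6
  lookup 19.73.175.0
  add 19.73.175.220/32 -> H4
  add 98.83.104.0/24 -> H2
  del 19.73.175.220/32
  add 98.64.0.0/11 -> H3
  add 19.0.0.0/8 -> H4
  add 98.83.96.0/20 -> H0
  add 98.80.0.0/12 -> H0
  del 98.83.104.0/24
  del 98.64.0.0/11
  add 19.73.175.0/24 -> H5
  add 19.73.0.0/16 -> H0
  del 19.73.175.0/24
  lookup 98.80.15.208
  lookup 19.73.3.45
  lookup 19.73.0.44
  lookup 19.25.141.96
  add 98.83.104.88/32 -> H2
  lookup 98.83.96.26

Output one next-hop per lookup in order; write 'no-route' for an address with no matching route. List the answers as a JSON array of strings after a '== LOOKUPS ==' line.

Trace:
  + 0.0.0.0/0 (H3) depth=0
  del 0.0.0.0/0 (clear depth 0)
  + 19.73.175.0/24 (H6) depth=24
  lookup 19.73.175.0: bits 000100110100100110101111 walk d0:-→d1:-→d2:-→d3:-→d4:-→d5:-→d6:-→d7:-→d8:-→d9:-→d10:-→d11:-→d12:-→d13:-→d14:-→d15:-→d16:-→d17:-→d18:-→d19:-→d20:-→d21:-→d22:-→d23:-→d24:H6 -> H6
  + 19.73.175.220/32 (H4) depth=32
  + 98.83.104.0/24 (H2) depth=24
  del 19.73.175.220/32 (clear depth 32)
  + 98.64.0.0/11 (H3) depth=11
  + 19.0.0.0/8 (H4) depth=8
  + 98.83.96.0/20 (H0) depth=20
  + 98.80.0.0/12 (H0) depth=12
  del 98.83.104.0/24 (clear depth 24)
  del 98.64.0.0/11 (clear depth 11)
  + 19.73.175.0/24 (H5) depth=24
  + 19.73.0.0/16 (H0) depth=16
  del 19.73.175.0/24 (clear depth 24)
  lookup 98.80.15.208: bits 01100010010100 walk d0:-→d1:-→d2:-→d3:-→d4:-→d5:-→d6:-→d7:-→d8:-→d9:-→d10:-→d11:-→d12:H0→d13:-→d14:- -> H0
  lookup 19.73.3.45: bits 0001001101001001 walk d0:-→d1:-→d2:-→d3:-→d4:-→d5:-→d6:-→d7:-→d8:H4→d9:-→d10:-→d11:-→d12:-→d13:-→d14:-→d15:-→d16:H0 -> H0
  lookup 19.73.0.44: bits 0001001101001001 walk d0:-→d1:-→d2:-→d3:-→d4:-→d5:-→d6:-→d7:-→d8:H4→d9:-→d10:-→d11:-→d12:-→d13:-→d14:-→d15:-→d16:H0 -> H0
  lookup 19.25.141.96: bits 000100110 walk d0:-→d1:-→d2:-→d3:-→d4:-→d5:-→d6:-→d7:-→d8:H4→d9:- -> H4
  + 98.83.104.88/32 (H2) depth=32
  lookup 98.83.96.26: bits 01100010010100110110 walk d0:-→d1:-→d2:-→d3:-→d4:-→d5:-→d6:-→d7:-→d8:-→d9:-→d10:-→d11:-→d12:H0→d13:-→d14:-→d15:-→d16:-→d17:-→d18:-→d19:-→d20:H0 -> H0

== LOOKUPS ==
["H6","H0","H0","H0","H4","H0"]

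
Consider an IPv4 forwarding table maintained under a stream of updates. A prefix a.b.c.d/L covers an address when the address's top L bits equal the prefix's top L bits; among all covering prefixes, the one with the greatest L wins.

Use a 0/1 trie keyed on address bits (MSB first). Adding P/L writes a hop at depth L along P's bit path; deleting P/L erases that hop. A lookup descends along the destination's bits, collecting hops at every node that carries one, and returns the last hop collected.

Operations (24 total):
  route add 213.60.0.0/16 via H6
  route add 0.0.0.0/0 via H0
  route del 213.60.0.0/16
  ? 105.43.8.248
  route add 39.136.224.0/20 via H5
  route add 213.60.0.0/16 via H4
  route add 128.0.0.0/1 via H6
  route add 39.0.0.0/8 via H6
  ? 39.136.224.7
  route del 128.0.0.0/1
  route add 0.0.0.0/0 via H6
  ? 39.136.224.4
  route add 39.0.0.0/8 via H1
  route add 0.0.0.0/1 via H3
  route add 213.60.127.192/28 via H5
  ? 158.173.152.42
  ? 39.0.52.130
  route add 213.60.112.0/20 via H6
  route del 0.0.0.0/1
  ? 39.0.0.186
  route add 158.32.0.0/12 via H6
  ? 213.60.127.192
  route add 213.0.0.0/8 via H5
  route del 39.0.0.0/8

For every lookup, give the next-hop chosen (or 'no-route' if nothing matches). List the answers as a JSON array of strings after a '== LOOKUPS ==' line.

Apply in order:
  add 213.60.0.0/16 -> H6 at depth 16
  add 0.0.0.0/0 -> H0 at depth 0
  del 213.60.0.0/16 (clear depth 16)
  ? 105.43.8.248  path d0:H0  best=H0
  add 39.136.224.0/20 -> H5 at depth 20
  add 213.60.0.0/16 -> H4 at depth 16
  add 128.0.0.0/1 -> H6 at depth 1
  add 39.0.0.0/8 -> H6 at depth 8
  ? 39.136.224.7  path d0:H0→d1:-→d2:-→d3:-→d4:-→d5:-→d6:-→d7:-→d8:H6→d9:-→d10:-→d11:-→d12:-→d13:-→d14:-→d15:-→d16:-→d17:-→d18:-→d19:-→d20:H5  best=H5
  del 128.0.0.0/1 (clear depth 1)
  add 0.0.0.0/0 -> H6 at depth 0
  ? 39.136.224.4  path d0:H6→d1:-→d2:-→d3:-→d4:-→d5:-→d6:-→d7:-→d8:H6→d9:-→d10:-→d11:-→d12:-→d13:-→d14:-→d15:-→d16:-→d17:-→d18:-→d19:-→d20:H5  best=H5
  add 39.0.0.0/8 -> H1 at depth 8
  add 0.0.0.0/1 -> H3 at depth 1
  add 213.60.127.192/28 -> H5 at depth 28
  ? 158.173.152.42  path d0:H6→d1:-  best=H6
  ? 39.0.52.130  path d0:H6→d1:H3→d2:-→d3:-→d4:-→d5:-→d6:-→d7:-→d8:H1  best=H1
  add 213.60.112.0/20 -> H6 at depth 20
  del 0.0.0.0/1 (clear depth 1)
  ? 39.0.0.186  path d0:H6→d1:-→d2:-→d3:-→d4:-→d5:-→d6:-→d7:-→d8:H1  best=H1
  add 158.32.0.0/12 -> H6 at depth 12
  ? 213.60.127.192  path d0:H6→d1:-→d2:-→d3:-→d4:-→d5:-→d6:-→d7:-→d8:-→d9:-→d10:-→d11:-→d12:-→d13:-→d14:-→d15:-→d16:H4→d17:-→d18:-→d19:-→d20:H6→d21:-→d22:-→d23:-→d24:-→d25:-→d26:-→d27:-→d28:H5  best=H5
  add 213.0.0.0/8 -> H5 at depth 8
  del 39.0.0.0/8 (clear depth 8)

== LOOKUPS ==
["H0","H5","H5","H6","H1","H1","H5"]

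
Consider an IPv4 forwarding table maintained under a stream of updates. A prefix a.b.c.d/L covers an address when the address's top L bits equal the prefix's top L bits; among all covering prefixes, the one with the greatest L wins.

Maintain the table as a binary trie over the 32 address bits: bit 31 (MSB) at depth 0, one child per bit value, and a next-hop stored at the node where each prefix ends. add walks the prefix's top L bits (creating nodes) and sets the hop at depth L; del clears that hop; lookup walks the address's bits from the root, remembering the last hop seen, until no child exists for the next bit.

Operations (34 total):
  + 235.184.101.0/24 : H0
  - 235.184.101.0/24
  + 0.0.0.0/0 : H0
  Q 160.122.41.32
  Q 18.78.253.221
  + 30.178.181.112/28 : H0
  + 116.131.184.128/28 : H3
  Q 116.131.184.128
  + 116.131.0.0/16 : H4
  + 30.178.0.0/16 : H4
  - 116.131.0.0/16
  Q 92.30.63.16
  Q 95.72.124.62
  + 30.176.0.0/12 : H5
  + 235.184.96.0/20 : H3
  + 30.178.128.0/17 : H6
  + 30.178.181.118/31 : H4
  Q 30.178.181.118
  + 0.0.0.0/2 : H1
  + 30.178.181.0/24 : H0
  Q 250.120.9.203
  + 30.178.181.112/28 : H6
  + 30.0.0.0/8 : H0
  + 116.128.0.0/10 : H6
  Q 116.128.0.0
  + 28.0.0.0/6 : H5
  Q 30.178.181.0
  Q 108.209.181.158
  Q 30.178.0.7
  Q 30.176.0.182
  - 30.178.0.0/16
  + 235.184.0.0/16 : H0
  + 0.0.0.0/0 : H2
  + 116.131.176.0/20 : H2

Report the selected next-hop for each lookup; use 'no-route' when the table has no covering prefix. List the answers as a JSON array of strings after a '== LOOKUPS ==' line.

Process each operation:
  + 235.184.101.0/24 (H0) depth=24
  - 235.184.101.0/24 clear@24
  + 0.0.0.0/0 (H0) depth=0
  ? 160.122.41.32  path d0:H0→d1:-  best=H0
  ? 18.78.253.221  path d0:H0  best=H0
  + 30.178.181.112/28 (H0) depth=28
  + 116.131.184.128/28 (H3) depth=28
  ? 116.131.184.128  path d0:H0→d1:-→d2:-→d3:-→d4:-→d5:-→d6:-→d7:-→d8:-→d9:-→d10:-→d11:-→d12:-→d13:-→d14:-→d15:-→d16:-→d17:-→d18:-→d19:-→d20:-→d21:-→d22:-→d23:-→d24:-→d25:-→d26:-→d27:-→d28:H3  best=H3
  + 116.131.0.0/16 (H4) depth=16
  + 30.178.0.0/16 (H4) depth=16
  - 116.131.0.0/16 clear@16
  ? 92.30.63.16  path d0:H0→d1:-→d2:-  best=H0
  ? 95.72.124.62  path d0:H0→d1:-→d2:-  best=H0
  + 30.176.0.0/12 (H5) depth=12
  + 235.184.96.0/20 (H3) depth=20
  + 30.178.128.0/17 (H6) depth=17
  + 30.178.181.118/31 (H4) depth=31
  ? 30.178.181.118  path d0:H0→d1:-→d2:-→d3:-→d4:-→d5:-→d6:-→d7:-→d8:-→d9:-→d10:-→d11:-→d12:H5→d13:-→d14:-→d15:-→d16:H4→d17:H6→d18:-→d19:-→d20:-→d21:-→d22:-→d23:-→d24:-→d25:-→d26:-→d27:-→d28:H0→d29:-→d30:-→d31:H4  best=H4
  + 0.0.0.0/2 (H1) depth=2
  + 30.178.181.0/24 (H0) depth=24
  ? 250.120.9.203  path d0:H0→d1:-→d2:-→d3:-  best=H0
  + 30.178.181.112/28 (H6) depth=28
  + 30.0.0.0/8 (H0) depth=8
  + 116.128.0.0/10 (H6) depth=10
  ? 116.128.0.0  path d0:H0→d1:-→d2:-→d3:-→d4:-→d5:-→d6:-→d7:-→d8:-→d9:-→d10:H6→d11:-→d12:-→d13:-→d14:-  best=H6
  + 28.0.0.0/6 (H5) depth=6
  ? 30.178.181.0  path d0:H0→d1:-→d2:H1→d3:-→d4:-→d5:-→d6:H5→d7:-→d8:H0→d9:-→d10:-→d11:-→d12:H5→d13:-→d14:-→d15:-→d16:H4→d17:H6→d18:-→d19:-→d20:-→d21:-→d22:-→d23:-→d24:H0→d25:-  best=H0
  ? 108.209.181.158  path d0:H0→d1:-→d2:-→d3:-  best=H0
  ? 30.178.0.7  path d0:H0→d1:-→d2:H1→d3:-→d4:-→d5:-→d6:H5→d7:-→d8:H0→d9:-→d10:-→d11:-→d12:H5→d13:-→d14:-→d15:-→d16:H4  best=H4
  ? 30.176.0.182  path d0:H0→d1:-→d2:H1→d3:-→d4:-→d5:-→d6:H5→d7:-→d8:H0→d9:-→d10:-→d11:-→d12:H5→d13:-→d14:-  best=H5
  - 30.178.0.0/16 clear@16
  + 235.184.0.0/16 (H0) depth=16
  + 0.0.0.0/0 (H2) depth=0
  + 116.131.176.0/20 (H2) depth=20

== LOOKUPS ==
["H0","H0","H3","H0","H0","H4","H0","H6","H0","H0","H4","H5"]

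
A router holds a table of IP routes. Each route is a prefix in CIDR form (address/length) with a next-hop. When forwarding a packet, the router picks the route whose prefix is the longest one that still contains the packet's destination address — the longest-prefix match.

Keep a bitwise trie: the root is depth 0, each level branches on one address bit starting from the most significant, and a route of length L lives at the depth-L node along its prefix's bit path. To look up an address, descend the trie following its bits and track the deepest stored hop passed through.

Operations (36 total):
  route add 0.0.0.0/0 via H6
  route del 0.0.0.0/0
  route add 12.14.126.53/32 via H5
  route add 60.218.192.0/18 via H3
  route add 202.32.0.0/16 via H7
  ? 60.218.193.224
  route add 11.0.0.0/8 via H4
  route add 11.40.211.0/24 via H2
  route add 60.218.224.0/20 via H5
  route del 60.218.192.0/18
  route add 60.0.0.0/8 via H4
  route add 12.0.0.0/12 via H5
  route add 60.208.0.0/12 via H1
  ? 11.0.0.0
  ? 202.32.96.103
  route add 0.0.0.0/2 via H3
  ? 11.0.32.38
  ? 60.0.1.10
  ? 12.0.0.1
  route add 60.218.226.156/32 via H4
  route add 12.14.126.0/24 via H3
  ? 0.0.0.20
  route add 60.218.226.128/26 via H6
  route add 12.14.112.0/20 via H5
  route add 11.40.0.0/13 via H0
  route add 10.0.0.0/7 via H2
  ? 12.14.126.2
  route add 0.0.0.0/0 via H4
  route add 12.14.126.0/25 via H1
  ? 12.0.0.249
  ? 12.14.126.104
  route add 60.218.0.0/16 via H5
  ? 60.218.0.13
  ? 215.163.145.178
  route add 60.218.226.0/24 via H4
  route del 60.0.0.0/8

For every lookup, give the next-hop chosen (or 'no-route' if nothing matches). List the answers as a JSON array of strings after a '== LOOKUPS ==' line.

Apply in order:
  + 0.0.0.0/0 (H6) depth=0
  - 0.0.0.0/0 clear@0
  + 12.14.126.53/32 (H5) depth=32
  + 60.218.192.0/18 (H3) depth=18
  + 202.32.0.0/16 (H7) depth=16
  ? 60.218.193.224  path d0:-→d1:-→d2:-→d3:-→d4:-→d5:-→d6:-→d7:-→d8:-→d9:-→d10:-→d11:-→d12:-→d13:-→d14:-→d15:-→d16:-→d17:-→d18:H3  best=H3
  + 11.0.0.0/8 (H4) depth=8
  + 11.40.211.0/24 (H2) depth=24
  + 60.218.224.0/20 (H5) depth=20
  - 60.218.192.0/18 clear@18
  + 60.0.0.0/8 (H4) depth=8
  + 12.0.0.0/12 (H5) depth=12
  + 60.208.0.0/12 (H1) depth=12
  ? 11.0.0.0  path d0:-→d1:-→d2:-→d3:-→d4:-→d5:-→d6:-→d7:-→d8:H4→d9:-→d10:-  best=H4
  ? 202.32.96.103  path d0:-→d1:-→d2:-→d3:-→d4:-→d5:-→d6:-→d7:-→d8:-→d9:-→d10:-→d11:-→d12:-→d13:-→d14:-→d15:-→d16:H7  best=H7
  + 0.0.0.0/2 (H3) depth=2
  ? 11.0.32.38  path d0:-→d1:-→d2:H3→d3:-→d4:-→d5:-→d6:-→d7:-→d8:H4→d9:-→d10:-  best=H4
  ? 60.0.1.10  path d0:-→d1:-→d2:H3→d3:-→d4:-→d5:-→d6:-→d7:-→d8:H4  best=H4
  ? 12.0.0.1  path d0:-→d1:-→d2:H3→d3:-→d4:-→d5:-→d6:-→d7:-→d8:-→d9:-→d10:-→d11:-→d12:H5  best=H5
  + 60.218.226.156/32 (H4) depth=32
  + 12.14.126.0/24 (H3) depth=24
  ? 0.0.0.20  path d0:-→d1:-→d2:H3→d3:-→d4:-  best=H3
  + 60.218.226.128/26 (H6) depth=26
  + 12.14.112.0/20 (H5) depth=20
  + 11.40.0.0/13 (H0) depth=13
  + 10.0.0.0/7 (H2) depth=7
  ? 12.14.126.2  path d0:-→d1:-→d2:H3→d3:-→d4:-→d5:-→d6:-→d7:-→d8:-→d9:-→d10:-→d11:-→d12:H5→d13:-→d14:-→d15:-→d16:-→d17:-→d18:-→d19:-→d20:H5→d21:-→d22:-→d23:-→d24:H3→d25:-→d26:-  best=H3
  + 0.0.0.0/0 (H4) depth=0
  + 12.14.126.0/25 (H1) depth=25
  ? 12.0.0.249  path d0:H4→d1:-→d2:H3→d3:-→d4:-→d5:-→d6:-→d7:-→d8:-→d9:-→d10:-→d11:-→d12:H5  best=H5
  ? 12.14.126.104  path d0:H4→d1:-→d2:H3→d3:-→d4:-→d5:-→d6:-→d7:-→d8:-→d9:-→d10:-→d11:-→d12:H5→d13:-→d14:-→d15:-→d16:-→d17:-→d18:-→d19:-→d20:H5→d21:-→d22:-→d23:-→d24:H3→d25:H1  best=H1
  + 60.218.0.0/16 (H5) depth=16
  ? 60.218.0.13  path d0:H4→d1:-→d2:H3→d3:-→d4:-→d5:-→d6:-→d7:-→d8:H4→d9:-→d10:-→d11:-→d12:H1→d13:-→d14:-→d15:-→d16:H5  best=H5
  ? 215.163.145.178  path d0:H4→d1:-→d2:-→d3:-  best=H4
  + 60.218.226.0/24 (H4) depth=24
  - 60.0.0.0/8 clear@8

== LOOKUPS ==
["H3","H4","H7","H4","H4","H5","H3","H3","H5","H1","H5","H4"]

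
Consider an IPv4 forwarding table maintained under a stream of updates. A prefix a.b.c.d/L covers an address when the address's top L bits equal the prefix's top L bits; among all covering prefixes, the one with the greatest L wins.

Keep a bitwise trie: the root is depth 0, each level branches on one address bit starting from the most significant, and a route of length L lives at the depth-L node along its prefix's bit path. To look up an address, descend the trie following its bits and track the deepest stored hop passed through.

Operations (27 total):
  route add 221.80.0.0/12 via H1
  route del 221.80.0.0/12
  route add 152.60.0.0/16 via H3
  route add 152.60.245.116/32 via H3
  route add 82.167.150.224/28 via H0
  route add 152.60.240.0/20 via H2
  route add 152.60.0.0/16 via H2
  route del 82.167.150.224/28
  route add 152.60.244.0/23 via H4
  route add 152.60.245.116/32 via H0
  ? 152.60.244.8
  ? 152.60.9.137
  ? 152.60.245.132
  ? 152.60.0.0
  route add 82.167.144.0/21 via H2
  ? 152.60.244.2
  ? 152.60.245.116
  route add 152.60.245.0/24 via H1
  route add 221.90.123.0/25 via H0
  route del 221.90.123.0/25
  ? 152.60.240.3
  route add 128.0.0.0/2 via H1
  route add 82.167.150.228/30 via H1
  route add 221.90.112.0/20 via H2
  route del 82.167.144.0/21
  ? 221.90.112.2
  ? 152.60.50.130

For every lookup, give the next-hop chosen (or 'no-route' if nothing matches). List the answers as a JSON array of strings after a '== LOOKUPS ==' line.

Apply in order:
  add 221.80.0.0/12 -> H1 at depth 12
  - 221.80.0.0/12 clear@12
  add 152.60.0.0/16 -> H3 at depth 16
  add 152.60.245.116/32 -> H3 at depth 32
  add 82.167.150.224/28 -> H0 at depth 28
  add 152.60.240.0/20 -> H2 at depth 20
  add 152.60.0.0/16 -> H2 at depth 16
  - 82.167.150.224/28 clear@28
  add 152.60.244.0/23 -> H4 at depth 23
  add 152.60.245.116/32 -> H0 at depth 32
  ? 152.60.244.8  path d0:-→d1:-→d2:-→d3:-→d4:-→d5:-→d6:-→d7:-→d8:-→d9:-→d10:-→d11:-→d12:-→d13:-→d14:-→d15:-→d16:H2→d17:-→d18:-→d19:-→d20:H2→d21:-→d22:-→d23:H4  best=H4
  ? 152.60.9.137  path d0:-→d1:-→d2:-→d3:-→d4:-→d5:-→d6:-→d7:-→d8:-→d9:-→d10:-→d11:-→d12:-→d13:-→d14:-→d15:-→d16:H2  best=H2
  ? 152.60.245.132  path d0:-→d1:-→d2:-→d3:-→d4:-→d5:-→d6:-→d7:-→d8:-→d9:-→d10:-→d11:-→d12:-→d13:-→d14:-→d15:-→d16:H2→d17:-→d18:-→d19:-→d20:H2→d21:-→d22:-→d23:H4→d24:-  best=H4
  ? 152.60.0.0  path d0:-→d1:-→d2:-→d3:-→d4:-→d5:-→d6:-→d7:-→d8:-→d9:-→d10:-→d11:-→d12:-→d13:-→d14:-→d15:-→d16:H2  best=H2
  add 82.167.144.0/21 -> H2 at depth 21
  ? 152.60.244.2  path d0:-→d1:-→d2:-→d3:-→d4:-→d5:-→d6:-→d7:-→d8:-→d9:-→d10:-→d11:-→d12:-→d13:-→d14:-→d15:-→d16:H2→d17:-→d18:-→d19:-→d20:H2→d21:-→d22:-→d23:H4  best=H4
  ? 152.60.245.116  path d0:-→d1:-→d2:-→d3:-→d4:-→d5:-→d6:-→d7:-→d8:-→d9:-→d10:-→d11:-→d12:-→d13:-→d14:-→d15:-→d16:H2→d17:-→d18:-→d19:-→d20:H2→d21:-→d22:-→d23:H4→d24:-→d25:-→d26:-→d27:-→d28:-→d29:-→d30:-→d31:-→d32:H0  best=H0
  add 152.60.245.0/24 -> H1 at depth 24
  add 221.90.123.0/25 -> H0 at depth 25
  - 221.90.123.0/25 clear@25
  ? 152.60.240.3  path d0:-→d1:-→d2:-→d3:-→d4:-→d5:-→d6:-→d7:-→d8:-→d9:-→d10:-→d11:-→d12:-→d13:-→d14:-→d15:-→d16:H2→d17:-→d18:-→d19:-→d20:H2→d21:-  best=H2
  add 128.0.0.0/2 -> H1 at depth 2
  add 82.167.150.228/30 -> H1 at depth 30
  add 221.90.112.0/20 -> H2 at depth 20
  - 82.167.144.0/21 clear@21
  ? 221.90.112.2  path d0:-→d1:-→d2:-→d3:-→d4:-→d5:-→d6:-→d7:-→d8:-→d9:-→d10:-→d11:-→d12:-→d13:-→d14:-→d15:-→d16:-→d17:-→d18:-→d19:-→d20:H2  best=H2
  ? 152.60.50.130  path d0:-→d1:-→d2:H1→d3:-→d4:-→d5:-→d6:-→d7:-→d8:-→d9:-→d10:-→d11:-→d12:-→d13:-→d14:-→d15:-→d16:H2  best=H2

== LOOKUPS ==
["H4","H2","H4","H2","H4","H0","H2","H2","H2"]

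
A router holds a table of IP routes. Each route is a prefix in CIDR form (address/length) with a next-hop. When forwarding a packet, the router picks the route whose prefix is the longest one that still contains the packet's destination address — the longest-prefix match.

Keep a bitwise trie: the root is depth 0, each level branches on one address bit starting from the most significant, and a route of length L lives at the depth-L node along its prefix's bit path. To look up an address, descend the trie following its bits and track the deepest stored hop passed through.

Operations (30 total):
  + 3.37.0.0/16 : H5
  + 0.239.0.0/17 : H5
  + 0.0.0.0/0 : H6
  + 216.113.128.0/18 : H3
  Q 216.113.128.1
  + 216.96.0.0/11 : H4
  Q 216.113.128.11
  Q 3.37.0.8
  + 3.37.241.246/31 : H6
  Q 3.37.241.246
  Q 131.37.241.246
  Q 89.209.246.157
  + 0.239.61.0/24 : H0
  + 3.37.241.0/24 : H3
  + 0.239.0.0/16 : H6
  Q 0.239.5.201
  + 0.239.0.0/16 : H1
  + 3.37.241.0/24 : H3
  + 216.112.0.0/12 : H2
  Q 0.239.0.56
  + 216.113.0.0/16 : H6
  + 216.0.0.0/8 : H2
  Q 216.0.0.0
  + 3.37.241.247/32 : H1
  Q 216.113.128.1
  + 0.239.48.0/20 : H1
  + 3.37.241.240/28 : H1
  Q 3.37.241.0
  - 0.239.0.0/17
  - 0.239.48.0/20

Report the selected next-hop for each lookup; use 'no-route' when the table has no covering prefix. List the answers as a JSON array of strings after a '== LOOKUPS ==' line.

Apply in order:
  add 3.37.0.0/16 -> H5 at depth 16
  add 0.239.0.0/17 -> H5 at depth 17
  add 0.0.0.0/0 -> H6 at depth 0
  add 216.113.128.0/18 -> H3 at depth 18
  Q 216.113.128.1: descend 110110000111000110 ; hops seen [H6,H3] ; pick H3
  add 216.96.0.0/11 -> H4 at depth 11
  Q 216.113.128.11: descend 110110000111000110 ; hops seen [H6,H4,H3] ; pick H3
  Q 3.37.0.8: descend 0000001100100101 ; hops seen [H6,H5] ; pick H5
  add 3.37.241.246/31 -> H6 at depth 31
  Q 3.37.241.246: descend 0000001100100101111100011111011 ; hops seen [H6,H5,H6] ; pick H6
  Q 131.37.241.246: descend 1 ; hops seen [H6] ; pick H6
  Q 89.209.246.157: descend 0 ; hops seen [H6] ; pick H6
  add 0.239.61.0/24 -> H0 at depth 24
  add 3.37.241.0/24 -> H3 at depth 24
  add 0.239.0.0/16 -> H6 at depth 16
  Q 0.239.5.201: descend 000000001110111100 ; hops seen [H6,H6,H5] ; pick H5
  add 0.239.0.0/16 -> H1 at depth 16
  add 3.37.241.0/24 -> H3 at depth 24
  add 216.112.0.0/12 -> H2 at depth 12
  Q 0.239.0.56: descend 000000001110111100 ; hops seen [H6,H1,H5] ; pick H5
  add 216.113.0.0/16 -> H6 at depth 16
  add 216.0.0.0/8 -> H2 at depth 8
  Q 216.0.0.0: descend 110110000 ; hops seen [H6,H2] ; pick H2
  add 3.37.241.247/32 -> H1 at depth 32
  Q 216.113.128.1: descend 110110000111000110 ; hops seen [H6,H2,H4,H2,H6,H3] ; pick H3
  add 0.239.48.0/20 -> H1 at depth 20
  add 3.37.241.240/28 -> H1 at depth 28
  Q 3.37.241.0: descend 000000110010010111110001 ; hops seen [H6,H5,H3] ; pick H3
  - 0.239.0.0/17 clear@17
  - 0.239.48.0/20 clear@20

== LOOKUPS ==
["H3","H3","H5","H6","H6","H6","H5","H5","H2","H3","H3"]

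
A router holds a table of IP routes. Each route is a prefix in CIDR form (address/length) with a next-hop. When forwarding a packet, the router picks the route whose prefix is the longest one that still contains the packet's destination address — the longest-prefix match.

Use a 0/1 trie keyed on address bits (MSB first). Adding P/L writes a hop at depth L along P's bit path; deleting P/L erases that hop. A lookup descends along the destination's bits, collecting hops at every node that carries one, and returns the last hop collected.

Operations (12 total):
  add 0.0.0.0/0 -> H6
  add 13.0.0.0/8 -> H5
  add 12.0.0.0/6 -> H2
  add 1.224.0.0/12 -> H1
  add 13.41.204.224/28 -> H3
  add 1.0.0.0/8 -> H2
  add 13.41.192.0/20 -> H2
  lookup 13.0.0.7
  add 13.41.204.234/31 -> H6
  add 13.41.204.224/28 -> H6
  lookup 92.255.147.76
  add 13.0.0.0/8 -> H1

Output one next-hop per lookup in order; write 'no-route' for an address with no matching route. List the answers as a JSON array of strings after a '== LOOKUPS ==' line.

Process each operation:
  add 0.0.0.0/0 -> H6 at depth 0
  add 13.0.0.0/8 -> H5 at depth 8
  add 12.0.0.0/6 -> H2 at depth 6
  add 1.224.0.0/12 -> H1 at depth 12
  add 13.41.204.224/28 -> H3 at depth 28
  add 1.0.0.0/8 -> H2 at depth 8
  add 13.41.192.0/20 -> H2 at depth 20
  Q 13.0.0.7: descend 0000110100 ; hops seen [H6,H2,H5] ; pick H5
  add 13.41.204.234/31 -> H6 at depth 31
  add 13.41.204.224/28 -> H6 at depth 28
  Q 92.255.147.76: descend 0 ; hops seen [H6] ; pick H6
  add 13.0.0.0/8 -> H1 at depth 8

== LOOKUPS ==
["H5","H6"]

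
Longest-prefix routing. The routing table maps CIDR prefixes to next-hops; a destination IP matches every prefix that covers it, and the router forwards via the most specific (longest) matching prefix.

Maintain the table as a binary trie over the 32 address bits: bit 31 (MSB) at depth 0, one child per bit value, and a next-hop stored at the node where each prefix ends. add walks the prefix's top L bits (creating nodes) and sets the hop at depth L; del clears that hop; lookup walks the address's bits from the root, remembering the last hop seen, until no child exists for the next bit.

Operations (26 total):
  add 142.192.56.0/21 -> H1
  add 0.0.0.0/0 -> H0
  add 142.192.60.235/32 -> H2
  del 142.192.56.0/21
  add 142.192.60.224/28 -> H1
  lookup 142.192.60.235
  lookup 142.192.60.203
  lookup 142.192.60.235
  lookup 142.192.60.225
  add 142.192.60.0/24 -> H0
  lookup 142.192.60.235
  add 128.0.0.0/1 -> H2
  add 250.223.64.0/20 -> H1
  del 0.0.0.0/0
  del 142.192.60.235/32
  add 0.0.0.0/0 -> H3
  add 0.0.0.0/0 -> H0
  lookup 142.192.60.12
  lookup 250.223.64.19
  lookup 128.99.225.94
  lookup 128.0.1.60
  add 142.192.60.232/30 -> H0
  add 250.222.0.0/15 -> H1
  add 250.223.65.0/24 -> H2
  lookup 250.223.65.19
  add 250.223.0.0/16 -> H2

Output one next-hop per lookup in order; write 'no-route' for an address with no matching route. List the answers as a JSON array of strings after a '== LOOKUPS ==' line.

Process each operation:
  add 142.192.56.0/21 -> H1 at depth 21
  add 0.0.0.0/0 -> H0 at depth 0
  add 142.192.60.235/32 -> H2 at depth 32
  del 142.192.56.0/21 (clear depth 21)
  add 142.192.60.224/28 -> H1 at depth 28
  Q 142.192.60.235: descend 10001110110000000011110011101011 ; hops seen [H0,H1,H2] ; pick H2
  Q 142.192.60.203: descend 10001110110000000011110011 ; hops seen [H0] ; pick H0
  Q 142.192.60.235: descend 10001110110000000011110011101011 ; hops seen [H0,H1,H2] ; pick H2
  Q 142.192.60.225: descend 1000111011000000001111001110 ; hops seen [H0,H1] ; pick H1
  add 142.192.60.0/24 -> H0 at depth 24
  Q 142.192.60.235: descend 10001110110000000011110011101011 ; hops seen [H0,H0,H1,H2] ; pick H2
  add 128.0.0.0/1 -> H2 at depth 1
  add 250.223.64.0/20 -> H1 at depth 20
  del 0.0.0.0/0 (clear depth 0)
  del 142.192.60.235/32 (clear depth 32)
  add 0.0.0.0/0 -> H3 at depth 0
  add 0.0.0.0/0 -> H0 at depth 0
  Q 142.192.60.12: descend 100011101100000000111100 ; hops seen [H0,H2,H0] ; pick H0
  Q 250.223.64.19: descend 11111010110111110100 ; hops seen [H0,H2,H1] ; pick H1
  Q 128.99.225.94: descend 1000 ; hops seen [H0,H2] ; pick H2
  Q 128.0.1.60: descend 1000 ; hops seen [H0,H2] ; pick H2
  add 142.192.60.232/30 -> H0 at depth 30
  add 250.222.0.0/15 -> H1 at depth 15
  add 250.223.65.0/24 -> H2 at depth 24
  Q 250.223.65.19: descend 111110101101111101000001 ; hops seen [H0,H2,H1,H1,H2] ; pick H2
  add 250.223.0.0/16 -> H2 at depth 16

== LOOKUPS ==
["H2","H0","H2","H1","H2","H0","H1","H2","H2","H2"]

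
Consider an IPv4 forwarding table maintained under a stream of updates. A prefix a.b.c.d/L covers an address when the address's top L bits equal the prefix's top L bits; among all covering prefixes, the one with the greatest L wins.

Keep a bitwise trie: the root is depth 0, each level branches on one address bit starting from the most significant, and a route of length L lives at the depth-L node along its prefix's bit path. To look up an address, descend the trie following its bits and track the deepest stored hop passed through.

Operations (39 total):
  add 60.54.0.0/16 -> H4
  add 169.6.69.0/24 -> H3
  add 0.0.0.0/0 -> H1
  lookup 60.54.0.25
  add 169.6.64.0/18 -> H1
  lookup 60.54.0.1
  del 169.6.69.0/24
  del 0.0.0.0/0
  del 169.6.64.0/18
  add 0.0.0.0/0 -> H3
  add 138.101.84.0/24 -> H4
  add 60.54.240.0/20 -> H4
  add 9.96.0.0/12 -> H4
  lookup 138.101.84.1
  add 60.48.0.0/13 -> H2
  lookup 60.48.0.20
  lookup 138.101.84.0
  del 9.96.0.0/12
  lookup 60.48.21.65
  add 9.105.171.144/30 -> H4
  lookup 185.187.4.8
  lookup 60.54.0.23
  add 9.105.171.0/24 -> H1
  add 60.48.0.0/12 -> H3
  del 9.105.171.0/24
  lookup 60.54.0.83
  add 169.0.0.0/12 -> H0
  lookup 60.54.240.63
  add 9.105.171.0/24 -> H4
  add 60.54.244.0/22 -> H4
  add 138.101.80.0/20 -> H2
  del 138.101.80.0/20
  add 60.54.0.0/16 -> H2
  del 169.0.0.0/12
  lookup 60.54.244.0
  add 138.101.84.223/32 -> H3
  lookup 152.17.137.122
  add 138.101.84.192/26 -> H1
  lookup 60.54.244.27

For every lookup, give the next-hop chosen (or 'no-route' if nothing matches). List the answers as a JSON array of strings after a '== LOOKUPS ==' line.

Trace:
  + 60.54.0.0/16 (H4) depth=16
  + 169.6.69.0/24 (H3) depth=24
  + 0.0.0.0/0 (H1) depth=0
  Q 60.54.0.25: descend 0011110000110110 ; hops seen [H1,H4] ; pick H4
  + 169.6.64.0/18 (H1) depth=18
  Q 60.54.0.1: descend 0011110000110110 ; hops seen [H1,H4] ; pick H4
  del 169.6.69.0/24 (clear depth 24)
  del 0.0.0.0/0 (clear depth 0)
  del 169.6.64.0/18 (clear depth 18)
  + 0.0.0.0/0 (H3) depth=0
  + 138.101.84.0/24 (H4) depth=24
  + 60.54.240.0/20 (H4) depth=20
  + 9.96.0.0/12 (H4) depth=12
  Q 138.101.84.1: descend 100010100110010101010100 ; hops seen [H3,H4] ; pick H4
  + 60.48.0.0/13 (H2) depth=13
  Q 60.48.0.20: descend 0011110000110 ; hops seen [H3,H2] ; pick H2
  Q 138.101.84.0: descend 100010100110010101010100 ; hops seen [H3,H4] ; pick H4
  del 9.96.0.0/12 (clear depth 12)
  Q 60.48.21.65: descend 0011110000110 ; hops seen [H3,H2] ; pick H2
  + 9.105.171.144/30 (H4) depth=30
  Q 185.187.4.8: descend 101 ; hops seen [H3] ; pick H3
  Q 60.54.0.23: descend 0011110000110110 ; hops seen [H3,H2,H4] ; pick H4
  + 9.105.171.0/24 (H1) depth=24
  + 60.48.0.0/12 (H3) depth=12
  del 9.105.171.0/24 (clear depth 24)
  Q 60.54.0.83: descend 0011110000110110 ; hops seen [H3,H3,H2,H4] ; pick H4
  + 169.0.0.0/12 (H0) depth=12
  Q 60.54.240.63: descend 00111100001101101111 ; hops seen [H3,H3,H2,H4,H4] ; pick H4
  + 9.105.171.0/24 (H4) depth=24
  + 60.54.244.0/22 (H4) depth=22
  + 138.101.80.0/20 (H2) depth=20
  del 138.101.80.0/20 (clear depth 20)
  + 60.54.0.0/16 (H2) depth=16
  del 169.0.0.0/12 (clear depth 12)
  Q 60.54.244.0: descend 0011110000110110111101 ; hops seen [H3,H3,H2,H2,H4,H4] ; pick H4
  + 138.101.84.223/32 (H3) depth=32
  Q 152.17.137.122: descend 100 ; hops seen [H3] ; pick H3
  + 138.101.84.192/26 (H1) depth=26
  Q 60.54.244.27: descend 0011110000110110111101 ; hops seen [H3,H3,H2,H2,H4,H4] ; pick H4

== LOOKUPS ==
["H4","H4","H4","H2","H4","H2","H3","H4","H4","H4","H4","H3","H4"]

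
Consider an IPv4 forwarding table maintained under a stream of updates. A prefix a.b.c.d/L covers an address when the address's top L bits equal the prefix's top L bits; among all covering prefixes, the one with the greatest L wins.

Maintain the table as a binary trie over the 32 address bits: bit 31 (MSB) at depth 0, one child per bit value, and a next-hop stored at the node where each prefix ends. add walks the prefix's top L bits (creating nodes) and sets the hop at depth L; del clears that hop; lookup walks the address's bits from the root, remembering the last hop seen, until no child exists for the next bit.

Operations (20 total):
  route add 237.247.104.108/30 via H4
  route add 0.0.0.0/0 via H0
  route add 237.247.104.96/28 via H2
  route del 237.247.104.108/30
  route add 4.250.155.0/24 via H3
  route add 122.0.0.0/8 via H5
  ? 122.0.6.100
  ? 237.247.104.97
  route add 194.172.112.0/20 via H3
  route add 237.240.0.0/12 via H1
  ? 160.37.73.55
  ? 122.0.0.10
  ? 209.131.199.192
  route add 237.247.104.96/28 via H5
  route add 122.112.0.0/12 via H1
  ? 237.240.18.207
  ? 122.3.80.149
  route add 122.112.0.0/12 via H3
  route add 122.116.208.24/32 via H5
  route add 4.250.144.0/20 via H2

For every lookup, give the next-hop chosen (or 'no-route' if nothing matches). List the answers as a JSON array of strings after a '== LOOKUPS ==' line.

Trace:
  add 237.247.104.108/30 -> H4 at depth 30
  add 0.0.0.0/0 -> H0 at depth 0
  add 237.247.104.96/28 -> H2 at depth 28
  - 237.247.104.108/30 clear@30
  add 4.250.155.0/24 -> H3 at depth 24
  add 122.0.0.0/8 -> H5 at depth 8
  lookup 122.0.6.100: bits 01111010 walk d0:H0→d1:-→d2:-→d3:-→d4:-→d5:-→d6:-→d7:-→d8:H5 -> H5
  lookup 237.247.104.97: bits 1110110111110111011010000110 walk d0:H0→d1:-→d2:-→d3:-→d4:-→d5:-→d6:-→d7:-→d8:-→d9:-→d10:-→d11:-→d12:-→d13:-→d14:-→d15:-→d16:-→d17:-→d18:-→d19:-→d20:-→d21:-→d22:-→d23:-→d24:-→d25:-→d26:-→d27:-→d28:H2 -> H2
  add 194.172.112.0/20 -> H3 at depth 20
  add 237.240.0.0/12 -> H1 at depth 12
  lookup 160.37.73.55: bits 1 walk d0:H0→d1:- -> H0
  lookup 122.0.0.10: bits 01111010 walk d0:H0→d1:-→d2:-→d3:-→d4:-→d5:-→d6:-→d7:-→d8:H5 -> H5
  lookup 209.131.199.192: bits 110 walk d0:H0→d1:-→d2:-→d3:- -> H0
  add 237.247.104.96/28 -> H5 at depth 28
  add 122.112.0.0/12 -> H1 at depth 12
  lookup 237.240.18.207: bits 1110110111110 walk d0:H0→d1:-→d2:-→d3:-→d4:-→d5:-→d6:-→d7:-→d8:-→d9:-→d10:-→d11:-→d12:H1→d13:- -> H1
  lookup 122.3.80.149: bits 011110100 walk d0:H0→d1:-→d2:-→d3:-→d4:-→d5:-→d6:-→d7:-→d8:H5→d9:- -> H5
  add 122.112.0.0/12 -> H3 at depth 12
  add 122.116.208.24/32 -> H5 at depth 32
  add 4.250.144.0/20 -> H2 at depth 20

== LOOKUPS ==
["H5","H2","H0","H5","H0","H1","H5"]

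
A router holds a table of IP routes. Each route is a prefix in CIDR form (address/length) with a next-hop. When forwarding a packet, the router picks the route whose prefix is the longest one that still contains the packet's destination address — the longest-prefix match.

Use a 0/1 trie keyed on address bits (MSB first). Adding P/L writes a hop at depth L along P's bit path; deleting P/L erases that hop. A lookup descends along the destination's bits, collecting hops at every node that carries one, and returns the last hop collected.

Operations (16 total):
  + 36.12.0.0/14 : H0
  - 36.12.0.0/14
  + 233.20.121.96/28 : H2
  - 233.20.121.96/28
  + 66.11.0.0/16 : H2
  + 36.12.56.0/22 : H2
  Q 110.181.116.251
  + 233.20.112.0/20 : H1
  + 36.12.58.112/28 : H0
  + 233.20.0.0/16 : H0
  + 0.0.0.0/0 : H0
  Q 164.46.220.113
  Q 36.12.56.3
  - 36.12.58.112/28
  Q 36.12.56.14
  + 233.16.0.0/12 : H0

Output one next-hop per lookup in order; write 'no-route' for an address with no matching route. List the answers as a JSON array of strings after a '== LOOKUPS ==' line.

Apply in order:
  add 36.12.0.0/14 -> H0 at depth 14
  del 36.12.0.0/14 (clear depth 14)
  add 233.20.121.96/28 -> H2 at depth 28
  del 233.20.121.96/28 (clear depth 28)
  add 66.11.0.0/16 -> H2 at depth 16
  add 36.12.56.0/22 -> H2 at depth 22
  Q 110.181.116.251: descend 01 ; hops seen [∅] ; pick no-route
  add 233.20.112.0/20 -> H1 at depth 20
  add 36.12.58.112/28 -> H0 at depth 28
  add 233.20.0.0/16 -> H0 at depth 16
  add 0.0.0.0/0 -> H0 at depth 0
  Q 164.46.220.113: descend 1 ; hops seen [H0] ; pick H0
  Q 36.12.56.3: descend 0010010000001100001110 ; hops seen [H0,H2] ; pick H2
  del 36.12.58.112/28 (clear depth 28)
  Q 36.12.56.14: descend 0010010000001100001110 ; hops seen [H0,H2] ; pick H2
  add 233.16.0.0/12 -> H0 at depth 12

== LOOKUPS ==
["no-route","H0","H2","H2"]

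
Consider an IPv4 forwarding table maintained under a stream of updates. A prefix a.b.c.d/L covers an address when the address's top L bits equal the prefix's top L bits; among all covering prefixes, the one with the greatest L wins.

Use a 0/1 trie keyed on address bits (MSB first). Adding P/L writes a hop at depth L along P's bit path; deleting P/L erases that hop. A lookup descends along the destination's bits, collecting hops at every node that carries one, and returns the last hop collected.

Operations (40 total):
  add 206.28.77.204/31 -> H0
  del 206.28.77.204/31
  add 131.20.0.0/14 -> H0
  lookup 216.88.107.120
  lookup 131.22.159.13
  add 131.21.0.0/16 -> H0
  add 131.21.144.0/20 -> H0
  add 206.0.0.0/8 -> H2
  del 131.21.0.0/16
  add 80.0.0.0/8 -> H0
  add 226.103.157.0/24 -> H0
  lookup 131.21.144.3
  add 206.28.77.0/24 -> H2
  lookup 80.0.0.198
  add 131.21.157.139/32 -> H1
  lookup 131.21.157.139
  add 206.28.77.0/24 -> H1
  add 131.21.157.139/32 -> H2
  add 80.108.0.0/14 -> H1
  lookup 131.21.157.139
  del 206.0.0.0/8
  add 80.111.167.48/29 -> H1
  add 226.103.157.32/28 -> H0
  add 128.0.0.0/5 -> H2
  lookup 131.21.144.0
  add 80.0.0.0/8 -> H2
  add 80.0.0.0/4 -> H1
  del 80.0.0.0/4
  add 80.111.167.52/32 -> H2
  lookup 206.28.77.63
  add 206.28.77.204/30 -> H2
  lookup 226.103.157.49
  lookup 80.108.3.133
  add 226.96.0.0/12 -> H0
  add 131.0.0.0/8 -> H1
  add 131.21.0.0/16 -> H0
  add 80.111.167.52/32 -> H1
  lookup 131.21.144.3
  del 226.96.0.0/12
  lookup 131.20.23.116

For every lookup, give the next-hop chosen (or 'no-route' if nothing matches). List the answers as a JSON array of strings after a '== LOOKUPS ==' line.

Process each operation:
  add 206.28.77.204/31 -> H0 at depth 31
  - 206.28.77.204/31 clear@31
  add 131.20.0.0/14 -> H0 at depth 14
  ? 216.88.107.120  path d0:-→d1:-→d2:-→d3:-  best=no-route
  ? 131.22.159.13  path d0:-→d1:-→d2:-→d3:-→d4:-→d5:-→d6:-→d7:-→d8:-→d9:-→d10:-→d11:-→d12:-→d13:-→d14:H0  best=H0
  add 131.21.0.0/16 -> H0 at depth 16
  add 131.21.144.0/20 -> H0 at depth 20
  add 206.0.0.0/8 -> H2 at depth 8
  - 131.21.0.0/16 clear@16
  add 80.0.0.0/8 -> H0 at depth 8
  add 226.103.157.0/24 -> H0 at depth 24
  ? 131.21.144.3  path d0:-→d1:-→d2:-→d3:-→d4:-→d5:-→d6:-→d7:-→d8:-→d9:-→d10:-→d11:-→d12:-→d13:-→d14:H0→d15:-→d16:-→d17:-→d18:-→d19:-→d20:H0  best=H0
  add 206.28.77.0/24 -> H2 at depth 24
  ? 80.0.0.198  path d0:-→d1:-→d2:-→d3:-→d4:-→d5:-→d6:-→d7:-→d8:H0  best=H0
  add 131.21.157.139/32 -> H1 at depth 32
  ? 131.21.157.139  path d0:-→d1:-→d2:-→d3:-→d4:-→d5:-→d6:-→d7:-→d8:-→d9:-→d10:-→d11:-→d12:-→d13:-→d14:H0→d15:-→d16:-→d17:-→d18:-→d19:-→d20:H0→d21:-→d22:-→d23:-→d24:-→d25:-→d26:-→d27:-→d28:-→d29:-→d30:-→d31:-→d32:H1  best=H1
  add 206.28.77.0/24 -> H1 at depth 24
  add 131.21.157.139/32 -> H2 at depth 32
  add 80.108.0.0/14 -> H1 at depth 14
  ? 131.21.157.139  path d0:-→d1:-→d2:-→d3:-→d4:-→d5:-→d6:-→d7:-→d8:-→d9:-→d10:-→d11:-→d12:-→d13:-→d14:H0→d15:-→d16:-→d17:-→d18:-→d19:-→d20:H0→d21:-→d22:-→d23:-→d24:-→d25:-→d26:-→d27:-→d28:-→d29:-→d30:-→d31:-→d32:H2  best=H2
  - 206.0.0.0/8 clear@8
  add 80.111.167.48/29 -> H1 at depth 29
  add 226.103.157.32/28 -> H0 at depth 28
  add 128.0.0.0/5 -> H2 at depth 5
  ? 131.21.144.0  path d0:-→d1:-→d2:-→d3:-→d4:-→d5:H2→d6:-→d7:-→d8:-→d9:-→d10:-→d11:-→d12:-→d13:-→d14:H0→d15:-→d16:-→d17:-→d18:-→d19:-→d20:H0  best=H0
  add 80.0.0.0/8 -> H2 at depth 8
  add 80.0.0.0/4 -> H1 at depth 4
  - 80.0.0.0/4 clear@4
  add 80.111.167.52/32 -> H2 at depth 32
  ? 206.28.77.63  path d0:-→d1:-→d2:-→d3:-→d4:-→d5:-→d6:-→d7:-→d8:-→d9:-→d10:-→d11:-→d12:-→d13:-→d14:-→d15:-→d16:-→d17:-→d18:-→d19:-→d20:-→d21:-→d22:-→d23:-→d24:H1  best=H1
  add 206.28.77.204/30 -> H2 at depth 30
  ? 226.103.157.49  path d0:-→d1:-→d2:-→d3:-→d4:-→d5:-→d6:-→d7:-→d8:-→d9:-→d10:-→d11:-→d12:-→d13:-→d14:-→d15:-→d16:-→d17:-→d18:-→d19:-→d20:-→d21:-→d22:-→d23:-→d24:H0→d25:-→d26:-→d27:-  best=H0
  ? 80.108.3.133  path d0:-→d1:-→d2:-→d3:-→d4:-→d5:-→d6:-→d7:-→d8:H2→d9:-→d10:-→d11:-→d12:-→d13:-→d14:H1  best=H1
  add 226.96.0.0/12 -> H0 at depth 12
  add 131.0.0.0/8 -> H1 at depth 8
  add 131.21.0.0/16 -> H0 at depth 16
  add 80.111.167.52/32 -> H1 at depth 32
  ? 131.21.144.3  path d0:-→d1:-→d2:-→d3:-→d4:-→d5:H2→d6:-→d7:-→d8:H1→d9:-→d10:-→d11:-→d12:-→d13:-→d14:H0→d15:-→d16:H0→d17:-→d18:-→d19:-→d20:H0  best=H0
  - 226.96.0.0/12 clear@12
  ? 131.20.23.116  path d0:-→d1:-→d2:-→d3:-→d4:-→d5:H2→d6:-→d7:-→d8:H1→d9:-→d10:-→d11:-→d12:-→d13:-→d14:H0→d15:-  best=H0

== LOOKUPS ==
["no-route","H0","H0","H0","H1","H2","H0","H1","H0","H1","H0","H0"]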